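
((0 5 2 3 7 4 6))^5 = (0 4 3 5 6 7 2)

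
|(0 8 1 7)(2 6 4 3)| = 4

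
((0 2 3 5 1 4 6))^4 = (0 1 2 4 3 6 5)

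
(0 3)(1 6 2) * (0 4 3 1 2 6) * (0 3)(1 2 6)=(0 2 6 1 3 4)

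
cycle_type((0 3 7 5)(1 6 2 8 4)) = 4.5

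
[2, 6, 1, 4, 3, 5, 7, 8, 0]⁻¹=[8, 2, 0, 4, 3, 5, 1, 6, 7]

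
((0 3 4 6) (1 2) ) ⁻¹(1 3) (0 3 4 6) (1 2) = (2 4) 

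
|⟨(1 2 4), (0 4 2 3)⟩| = 120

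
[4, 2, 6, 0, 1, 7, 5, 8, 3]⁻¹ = [3, 4, 1, 8, 0, 6, 2, 5, 7]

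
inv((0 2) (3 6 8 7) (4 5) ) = (0 2) (3 7 8 6) (4 5) 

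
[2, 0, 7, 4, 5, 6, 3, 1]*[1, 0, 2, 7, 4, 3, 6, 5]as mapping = [0→2, 1→1, 2→5, 3→4, 4→3, 5→6, 6→7, 7→0]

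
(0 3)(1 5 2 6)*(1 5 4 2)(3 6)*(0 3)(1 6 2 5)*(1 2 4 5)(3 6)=(0 4 1 5 3 6 2)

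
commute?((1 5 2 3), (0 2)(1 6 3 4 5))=no:(1 5 2 3) * (0 2)(1 6 3 4 5)=(0 2 4 5)(3 6), (0 2)(1 6 3 4 5) * (1 5 2 3)=(0 3 4 2)(1 6)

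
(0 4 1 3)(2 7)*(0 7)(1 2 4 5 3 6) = (0 5 3 7 4 2)(1 6)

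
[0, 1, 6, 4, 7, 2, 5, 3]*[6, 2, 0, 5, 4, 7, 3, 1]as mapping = [0→6, 1→2, 2→3, 3→4, 4→1, 5→0, 6→7, 7→5]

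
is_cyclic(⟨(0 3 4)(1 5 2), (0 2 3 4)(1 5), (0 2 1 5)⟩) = no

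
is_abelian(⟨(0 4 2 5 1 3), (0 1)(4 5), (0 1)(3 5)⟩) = no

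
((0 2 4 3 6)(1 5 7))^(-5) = (1 5 7)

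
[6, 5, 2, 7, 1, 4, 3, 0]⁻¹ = [7, 4, 2, 6, 5, 1, 0, 3]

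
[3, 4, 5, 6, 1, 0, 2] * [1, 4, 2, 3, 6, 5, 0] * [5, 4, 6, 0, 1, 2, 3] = [0, 3, 2, 5, 1, 4, 6]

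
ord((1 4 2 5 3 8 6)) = 7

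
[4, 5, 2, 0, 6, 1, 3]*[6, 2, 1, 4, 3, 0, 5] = [3, 0, 1, 6, 5, 2, 4]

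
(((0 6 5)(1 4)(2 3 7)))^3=(1 4)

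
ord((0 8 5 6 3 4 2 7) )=8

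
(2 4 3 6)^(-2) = (2 3)(4 6)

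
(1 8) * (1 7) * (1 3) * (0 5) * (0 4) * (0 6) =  (0 5 4 6)(1 8 7 3)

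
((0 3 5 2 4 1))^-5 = (0 3 5 2 4 1)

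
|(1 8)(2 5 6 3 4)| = 10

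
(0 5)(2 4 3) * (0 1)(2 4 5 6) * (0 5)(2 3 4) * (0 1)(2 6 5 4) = (0 5)(1 4 2)(3 6)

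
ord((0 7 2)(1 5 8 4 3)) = 15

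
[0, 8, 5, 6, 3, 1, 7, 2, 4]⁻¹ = [0, 5, 7, 4, 8, 2, 3, 6, 1]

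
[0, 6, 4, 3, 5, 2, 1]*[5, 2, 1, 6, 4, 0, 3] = [5, 3, 4, 6, 0, 1, 2]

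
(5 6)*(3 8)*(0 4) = (0 4)(3 8)(5 6)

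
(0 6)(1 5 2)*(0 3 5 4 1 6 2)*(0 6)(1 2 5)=(0 5 6 3 1 4 2)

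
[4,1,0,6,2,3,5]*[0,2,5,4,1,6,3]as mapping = [0→1,1→2,2→0,3→3,4→5,5→4,6→6]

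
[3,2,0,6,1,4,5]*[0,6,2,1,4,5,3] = [1,2,0,3,6,4,5]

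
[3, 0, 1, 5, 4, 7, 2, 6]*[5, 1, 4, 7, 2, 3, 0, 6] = [7, 5, 1, 3, 2, 6, 4, 0]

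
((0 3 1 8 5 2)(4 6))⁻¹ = (0 2 5 8 1 3)(4 6)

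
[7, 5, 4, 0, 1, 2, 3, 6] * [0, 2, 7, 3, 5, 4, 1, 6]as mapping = [0→6, 1→4, 2→5, 3→0, 4→2, 5→7, 6→3, 7→1]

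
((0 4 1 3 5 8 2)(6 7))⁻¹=(0 2 8 5 3 1 4)(6 7)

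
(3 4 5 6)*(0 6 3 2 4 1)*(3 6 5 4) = (0 5 6 2 3 1)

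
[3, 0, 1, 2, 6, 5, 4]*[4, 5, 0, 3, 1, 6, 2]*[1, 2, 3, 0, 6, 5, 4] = [0, 6, 5, 1, 3, 4, 2]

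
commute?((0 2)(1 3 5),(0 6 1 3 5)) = no:(0 2)(1 3 5) * (0 6 1 3 5) = (0 2 6 1 5 3),(0 6 1 3 5) * (0 2)(1 3 5) = (0 6 3 1 5 2)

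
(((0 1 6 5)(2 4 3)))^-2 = (0 6)(1 5)(2 4 3)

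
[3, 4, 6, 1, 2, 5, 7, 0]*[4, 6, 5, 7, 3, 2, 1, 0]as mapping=[0→7, 1→3, 2→1, 3→6, 4→5, 5→2, 6→0, 7→4]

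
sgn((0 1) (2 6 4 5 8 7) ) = 1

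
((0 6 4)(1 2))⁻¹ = (0 4 6)(1 2)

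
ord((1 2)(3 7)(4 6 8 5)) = 4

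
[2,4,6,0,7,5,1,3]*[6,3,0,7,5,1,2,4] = [0,5,2,6,4,1,3,7]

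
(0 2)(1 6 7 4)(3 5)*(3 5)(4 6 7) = (0 2)(1 7 6 4)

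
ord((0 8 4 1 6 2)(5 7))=6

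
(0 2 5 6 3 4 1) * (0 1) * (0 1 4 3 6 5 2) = (1 4)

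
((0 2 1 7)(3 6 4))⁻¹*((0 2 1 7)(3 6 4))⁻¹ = (0 1)(2 7)(3 6 4)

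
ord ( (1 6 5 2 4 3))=6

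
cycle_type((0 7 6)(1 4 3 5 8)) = 3.5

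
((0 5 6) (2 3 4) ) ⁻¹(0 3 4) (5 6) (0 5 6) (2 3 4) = (0 6) (2 5 4) 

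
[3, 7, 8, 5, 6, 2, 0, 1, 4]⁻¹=[6, 7, 5, 0, 8, 3, 4, 1, 2]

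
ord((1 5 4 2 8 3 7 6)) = 8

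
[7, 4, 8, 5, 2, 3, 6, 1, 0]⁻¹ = [8, 7, 4, 5, 1, 3, 6, 0, 2]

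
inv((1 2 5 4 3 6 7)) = (1 7 6 3 4 5 2)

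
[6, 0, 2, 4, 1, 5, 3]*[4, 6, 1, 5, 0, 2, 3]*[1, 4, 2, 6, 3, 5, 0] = [6, 3, 4, 1, 0, 2, 5]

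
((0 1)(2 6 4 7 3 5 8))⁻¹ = (0 1)(2 8 5 3 7 4 6)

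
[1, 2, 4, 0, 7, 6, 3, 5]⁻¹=[3, 0, 1, 6, 2, 7, 5, 4]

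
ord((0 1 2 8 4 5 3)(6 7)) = 14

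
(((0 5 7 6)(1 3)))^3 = (0 6 7 5)(1 3)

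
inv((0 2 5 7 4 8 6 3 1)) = (0 1 3 6 8 4 7 5 2)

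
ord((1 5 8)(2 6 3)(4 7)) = 6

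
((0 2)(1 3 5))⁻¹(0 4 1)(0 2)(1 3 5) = (2 4 3)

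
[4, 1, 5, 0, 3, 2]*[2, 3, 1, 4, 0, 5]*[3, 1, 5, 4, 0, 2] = [3, 4, 2, 5, 0, 1]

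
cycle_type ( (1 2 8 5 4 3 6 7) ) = 8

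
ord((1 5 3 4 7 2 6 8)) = 8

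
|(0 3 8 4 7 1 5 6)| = 8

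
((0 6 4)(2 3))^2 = (0 4 6)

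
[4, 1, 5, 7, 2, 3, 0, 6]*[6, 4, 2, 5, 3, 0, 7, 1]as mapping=[0→3, 1→4, 2→0, 3→1, 4→2, 5→5, 6→6, 7→7]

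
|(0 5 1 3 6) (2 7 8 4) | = 20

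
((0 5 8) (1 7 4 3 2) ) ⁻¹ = (0 8 5) (1 2 3 4 7) 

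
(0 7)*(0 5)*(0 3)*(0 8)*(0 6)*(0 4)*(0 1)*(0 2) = (0 7 5 3 8 6 4 1 2)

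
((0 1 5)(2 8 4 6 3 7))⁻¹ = (0 5 1)(2 7 3 6 4 8)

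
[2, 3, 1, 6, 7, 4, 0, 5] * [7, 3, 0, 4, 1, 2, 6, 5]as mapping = [0→0, 1→4, 2→3, 3→6, 4→5, 5→1, 6→7, 7→2]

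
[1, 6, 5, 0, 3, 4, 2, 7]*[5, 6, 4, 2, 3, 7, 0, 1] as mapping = [0→6, 1→0, 2→7, 3→5, 4→2, 5→3, 6→4, 7→1] 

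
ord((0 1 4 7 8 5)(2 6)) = 6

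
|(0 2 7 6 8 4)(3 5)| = 6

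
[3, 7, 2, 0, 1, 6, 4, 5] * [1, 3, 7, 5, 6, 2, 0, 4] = [5, 4, 7, 1, 3, 0, 6, 2]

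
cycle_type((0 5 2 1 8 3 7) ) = 7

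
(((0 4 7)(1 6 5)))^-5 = (0 4 7)(1 6 5)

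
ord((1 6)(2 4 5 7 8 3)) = 6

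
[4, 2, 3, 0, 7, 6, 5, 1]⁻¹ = [3, 7, 1, 2, 0, 6, 5, 4]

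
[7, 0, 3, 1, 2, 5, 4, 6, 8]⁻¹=[1, 3, 4, 2, 6, 5, 7, 0, 8]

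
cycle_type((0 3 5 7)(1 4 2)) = 3.4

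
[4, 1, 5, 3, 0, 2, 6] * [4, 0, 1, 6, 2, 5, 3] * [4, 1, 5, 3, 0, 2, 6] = [5, 4, 2, 6, 0, 1, 3]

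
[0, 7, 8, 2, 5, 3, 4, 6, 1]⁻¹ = [0, 8, 3, 5, 6, 4, 7, 1, 2]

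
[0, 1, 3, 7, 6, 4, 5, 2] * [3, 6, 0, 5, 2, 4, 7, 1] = [3, 6, 5, 1, 7, 2, 4, 0]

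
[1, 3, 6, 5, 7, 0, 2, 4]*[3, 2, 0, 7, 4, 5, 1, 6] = [2, 7, 1, 5, 6, 3, 0, 4]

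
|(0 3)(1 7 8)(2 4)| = 6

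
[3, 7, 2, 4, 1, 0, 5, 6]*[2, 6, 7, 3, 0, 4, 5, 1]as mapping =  [0→3, 1→1, 2→7, 3→0, 4→6, 5→2, 6→4, 7→5]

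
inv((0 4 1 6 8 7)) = (0 7 8 6 1 4)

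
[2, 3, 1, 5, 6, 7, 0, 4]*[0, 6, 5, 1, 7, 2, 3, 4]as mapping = [0→5, 1→1, 2→6, 3→2, 4→3, 5→4, 6→0, 7→7]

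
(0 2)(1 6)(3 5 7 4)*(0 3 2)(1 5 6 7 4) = (1 7)(2 3 6 5 4)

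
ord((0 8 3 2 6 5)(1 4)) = 6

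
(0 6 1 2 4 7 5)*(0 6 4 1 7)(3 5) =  (0 4)(1 2)(3 5 6 7)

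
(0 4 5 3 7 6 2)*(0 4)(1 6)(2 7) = (1 6 7)(2 4 5 3)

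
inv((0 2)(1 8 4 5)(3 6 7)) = (0 2)(1 5 4 8)(3 7 6)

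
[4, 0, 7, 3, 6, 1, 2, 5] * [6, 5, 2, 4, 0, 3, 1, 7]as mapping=[0→0, 1→6, 2→7, 3→4, 4→1, 5→5, 6→2, 7→3]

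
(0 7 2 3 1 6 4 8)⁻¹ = (0 8 4 6 1 3 2 7)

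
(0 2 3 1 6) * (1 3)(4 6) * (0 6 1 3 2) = (1 4)(2 3)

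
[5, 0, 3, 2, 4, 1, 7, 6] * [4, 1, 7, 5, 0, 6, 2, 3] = [6, 4, 5, 7, 0, 1, 3, 2]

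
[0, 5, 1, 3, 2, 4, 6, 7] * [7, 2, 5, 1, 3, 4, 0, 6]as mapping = [0→7, 1→4, 2→2, 3→1, 4→5, 5→3, 6→0, 7→6]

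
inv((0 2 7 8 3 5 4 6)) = (0 6 4 5 3 8 7 2)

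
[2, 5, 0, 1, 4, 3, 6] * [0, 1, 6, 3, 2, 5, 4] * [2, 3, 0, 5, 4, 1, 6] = [6, 1, 2, 3, 0, 5, 4]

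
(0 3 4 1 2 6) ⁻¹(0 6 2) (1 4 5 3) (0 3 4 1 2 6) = (0 6 3) (1 5 4 2) 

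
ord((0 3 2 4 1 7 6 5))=8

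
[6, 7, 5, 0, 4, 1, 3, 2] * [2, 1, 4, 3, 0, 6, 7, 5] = [7, 5, 6, 2, 0, 1, 3, 4]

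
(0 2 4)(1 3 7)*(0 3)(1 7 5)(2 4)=(0 4 3 5 1)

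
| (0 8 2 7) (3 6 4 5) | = 4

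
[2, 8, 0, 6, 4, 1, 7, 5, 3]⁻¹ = [2, 5, 0, 8, 4, 7, 3, 6, 1]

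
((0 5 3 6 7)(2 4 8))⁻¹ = (0 7 6 3 5)(2 8 4)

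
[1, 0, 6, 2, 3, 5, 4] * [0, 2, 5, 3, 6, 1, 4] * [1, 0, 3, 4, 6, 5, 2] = [3, 1, 6, 5, 4, 0, 2]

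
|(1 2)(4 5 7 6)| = 4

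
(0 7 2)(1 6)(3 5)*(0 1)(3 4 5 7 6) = (0 6)(1 3 7 2)(4 5)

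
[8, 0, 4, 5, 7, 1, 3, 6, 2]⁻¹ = [1, 5, 8, 6, 2, 3, 7, 4, 0]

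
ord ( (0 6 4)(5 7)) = 6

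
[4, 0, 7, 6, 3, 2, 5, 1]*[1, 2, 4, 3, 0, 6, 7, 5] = [0, 1, 5, 7, 3, 4, 6, 2]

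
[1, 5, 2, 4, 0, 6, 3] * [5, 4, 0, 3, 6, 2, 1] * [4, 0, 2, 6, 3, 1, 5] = [3, 2, 4, 5, 1, 0, 6]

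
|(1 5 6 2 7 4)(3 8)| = 6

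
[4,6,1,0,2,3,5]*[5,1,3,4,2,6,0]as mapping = [0→2,1→0,2→1,3→5,4→3,5→4,6→6]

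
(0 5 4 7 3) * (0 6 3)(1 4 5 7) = (0 7)(1 4)(3 6)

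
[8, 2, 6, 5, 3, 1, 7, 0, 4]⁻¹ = [7, 5, 1, 4, 8, 3, 2, 6, 0]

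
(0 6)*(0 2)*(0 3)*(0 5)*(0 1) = (0 6 2 3 5 1)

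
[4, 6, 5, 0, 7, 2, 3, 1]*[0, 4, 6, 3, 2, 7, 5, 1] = [2, 5, 7, 0, 1, 6, 3, 4]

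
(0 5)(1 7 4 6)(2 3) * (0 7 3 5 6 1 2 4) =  (0 6 2 5 7)(1 3 4)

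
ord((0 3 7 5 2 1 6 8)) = 8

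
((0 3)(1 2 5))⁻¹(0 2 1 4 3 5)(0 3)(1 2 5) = (0 1 3 5 2 4)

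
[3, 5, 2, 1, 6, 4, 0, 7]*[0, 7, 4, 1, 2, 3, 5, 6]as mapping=[0→1, 1→3, 2→4, 3→7, 4→5, 5→2, 6→0, 7→6]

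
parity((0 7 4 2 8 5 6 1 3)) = even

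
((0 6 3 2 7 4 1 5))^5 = (0 4 3 5 7 6 1 2)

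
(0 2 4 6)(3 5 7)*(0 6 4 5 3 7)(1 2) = (0 1 2 5)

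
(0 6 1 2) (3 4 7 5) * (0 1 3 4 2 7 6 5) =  (0 5 4 6 3 2 1 7) 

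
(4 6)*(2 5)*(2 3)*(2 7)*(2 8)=(2 5 3 7 8)(4 6)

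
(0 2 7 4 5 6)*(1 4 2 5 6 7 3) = (0 5 7 2 3 1 4 6)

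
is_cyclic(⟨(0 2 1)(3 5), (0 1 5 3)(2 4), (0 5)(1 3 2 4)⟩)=no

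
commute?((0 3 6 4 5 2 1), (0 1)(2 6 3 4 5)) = no:(0 3 6 4 5 2 1)*(0 1)(2 6 3 4 5) = (0 4 2)(5 6), (0 1)(2 6 3 4 5)*(0 3 6 4 5 2 1) = (1 3 5)(2 4)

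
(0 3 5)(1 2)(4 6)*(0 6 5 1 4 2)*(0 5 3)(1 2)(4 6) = (1 5 4 3 2 6)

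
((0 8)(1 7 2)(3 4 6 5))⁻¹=(0 8)(1 2 7)(3 5 6 4)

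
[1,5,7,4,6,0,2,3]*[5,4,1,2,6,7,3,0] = [4,7,0,6,3,5,1,2]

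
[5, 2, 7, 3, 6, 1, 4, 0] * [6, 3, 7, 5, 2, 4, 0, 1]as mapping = [0→4, 1→7, 2→1, 3→5, 4→0, 5→3, 6→2, 7→6]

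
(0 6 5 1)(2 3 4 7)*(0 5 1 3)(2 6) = (0 2)(1 5 3 4 7 6)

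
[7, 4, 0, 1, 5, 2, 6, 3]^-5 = [3, 5, 7, 4, 2, 0, 6, 1]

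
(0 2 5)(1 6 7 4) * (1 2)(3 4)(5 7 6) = (0 1 5)(2 7 3 4)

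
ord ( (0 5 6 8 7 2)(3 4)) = 6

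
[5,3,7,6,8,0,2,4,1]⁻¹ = [5,8,6,1,7,0,3,2,4]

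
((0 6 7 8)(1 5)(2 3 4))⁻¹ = (0 8 7 6)(1 5)(2 4 3)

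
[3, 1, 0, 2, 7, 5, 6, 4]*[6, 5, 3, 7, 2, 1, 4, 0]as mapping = [0→7, 1→5, 2→6, 3→3, 4→0, 5→1, 6→4, 7→2]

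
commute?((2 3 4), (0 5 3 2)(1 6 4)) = no:(2 3 4)*(0 5 3 2)(1 6 4) = (0 5 3 1 6 4), (0 5 3 2)(1 6 4)*(2 3 4) = (0 5 4 1 6 2)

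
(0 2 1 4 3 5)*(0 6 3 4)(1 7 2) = (0 1)(2 7)(3 5 6)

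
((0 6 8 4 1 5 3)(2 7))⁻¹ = (0 3 5 1 4 8 6)(2 7)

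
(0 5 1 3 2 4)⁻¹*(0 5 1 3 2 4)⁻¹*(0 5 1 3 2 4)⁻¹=(0 3)(1 4)(2 5)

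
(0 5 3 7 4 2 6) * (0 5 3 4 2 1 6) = (0 3 7 2)(1 6 5 4)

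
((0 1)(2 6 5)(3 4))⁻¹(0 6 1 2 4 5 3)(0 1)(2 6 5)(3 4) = (0 6 3 2 4 1 5)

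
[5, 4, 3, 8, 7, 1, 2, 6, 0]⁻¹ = [8, 5, 6, 2, 1, 0, 7, 4, 3]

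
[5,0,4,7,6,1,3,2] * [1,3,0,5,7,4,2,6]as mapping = [0→4,1→1,2→7,3→6,4→2,5→3,6→5,7→0]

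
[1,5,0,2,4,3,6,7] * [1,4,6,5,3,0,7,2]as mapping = [0→4,1→0,2→1,3→6,4→3,5→5,6→7,7→2]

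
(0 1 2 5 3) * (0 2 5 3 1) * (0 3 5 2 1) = (0 3 1 2 5)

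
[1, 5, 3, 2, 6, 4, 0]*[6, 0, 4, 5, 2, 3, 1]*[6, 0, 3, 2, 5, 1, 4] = [6, 2, 1, 5, 0, 3, 4]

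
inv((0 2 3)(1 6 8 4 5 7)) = (0 3 2)(1 7 5 4 8 6)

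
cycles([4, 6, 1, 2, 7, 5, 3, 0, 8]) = (0 4 7)(1 6 3 2)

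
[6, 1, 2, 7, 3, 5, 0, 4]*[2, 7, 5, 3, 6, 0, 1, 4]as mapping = [0→1, 1→7, 2→5, 3→4, 4→3, 5→0, 6→2, 7→6]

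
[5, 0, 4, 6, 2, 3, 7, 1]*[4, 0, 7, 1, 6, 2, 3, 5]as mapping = [0→2, 1→4, 2→6, 3→3, 4→7, 5→1, 6→5, 7→0]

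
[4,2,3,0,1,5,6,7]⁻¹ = [3,4,1,2,0,5,6,7]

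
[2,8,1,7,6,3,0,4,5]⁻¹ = [6,2,0,5,7,8,4,3,1]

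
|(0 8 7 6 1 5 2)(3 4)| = 14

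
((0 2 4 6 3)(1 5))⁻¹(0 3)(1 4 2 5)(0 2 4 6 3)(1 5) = (0 2)(1 5 6 4)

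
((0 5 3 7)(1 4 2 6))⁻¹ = (0 7 3 5)(1 6 2 4)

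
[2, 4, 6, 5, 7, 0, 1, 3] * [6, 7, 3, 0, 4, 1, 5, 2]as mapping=[0→3, 1→4, 2→5, 3→1, 4→2, 5→6, 6→7, 7→0]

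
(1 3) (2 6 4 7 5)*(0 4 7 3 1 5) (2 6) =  (0 4 3 5 6 7) 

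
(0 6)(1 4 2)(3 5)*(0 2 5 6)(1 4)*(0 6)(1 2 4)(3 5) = (0 6 4 3)(1 2)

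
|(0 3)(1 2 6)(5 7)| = 6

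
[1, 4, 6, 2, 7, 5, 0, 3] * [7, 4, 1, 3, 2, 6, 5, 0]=[4, 2, 5, 1, 0, 6, 7, 3]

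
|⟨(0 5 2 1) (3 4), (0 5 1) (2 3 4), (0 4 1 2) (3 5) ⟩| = 360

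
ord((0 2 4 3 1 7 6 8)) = 8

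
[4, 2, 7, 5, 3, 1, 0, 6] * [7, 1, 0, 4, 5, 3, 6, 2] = [5, 0, 2, 3, 4, 1, 7, 6]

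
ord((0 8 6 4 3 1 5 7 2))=9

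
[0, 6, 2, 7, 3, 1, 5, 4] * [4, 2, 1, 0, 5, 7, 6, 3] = [4, 6, 1, 3, 0, 2, 7, 5]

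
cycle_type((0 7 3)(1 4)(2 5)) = 2^2.3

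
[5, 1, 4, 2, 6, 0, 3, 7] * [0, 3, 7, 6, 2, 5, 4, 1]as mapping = [0→5, 1→3, 2→2, 3→7, 4→4, 5→0, 6→6, 7→1]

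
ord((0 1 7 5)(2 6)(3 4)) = 4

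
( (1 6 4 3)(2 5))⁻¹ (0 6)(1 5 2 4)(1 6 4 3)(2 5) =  (0 4)(2 5 3 6)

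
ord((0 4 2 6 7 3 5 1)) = 8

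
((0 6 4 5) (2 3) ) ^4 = () 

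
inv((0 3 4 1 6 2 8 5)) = (0 5 8 2 6 1 4 3)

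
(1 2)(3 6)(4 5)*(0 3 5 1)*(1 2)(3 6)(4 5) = (0 6 4 2)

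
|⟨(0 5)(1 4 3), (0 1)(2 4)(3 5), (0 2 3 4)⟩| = 720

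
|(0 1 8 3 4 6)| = 6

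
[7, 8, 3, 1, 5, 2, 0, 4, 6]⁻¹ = [6, 3, 5, 2, 7, 4, 8, 0, 1]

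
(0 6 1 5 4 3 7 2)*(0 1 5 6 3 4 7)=(0 3)(1 6 5 7 2)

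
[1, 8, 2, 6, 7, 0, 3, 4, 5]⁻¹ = [5, 0, 2, 6, 7, 8, 3, 4, 1]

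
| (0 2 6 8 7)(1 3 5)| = 15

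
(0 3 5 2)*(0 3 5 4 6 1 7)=(0 5 2 3 4 6 1 7) 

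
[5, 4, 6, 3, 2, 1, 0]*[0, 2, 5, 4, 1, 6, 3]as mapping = [0→6, 1→1, 2→3, 3→4, 4→5, 5→2, 6→0]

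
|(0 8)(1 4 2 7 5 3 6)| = 14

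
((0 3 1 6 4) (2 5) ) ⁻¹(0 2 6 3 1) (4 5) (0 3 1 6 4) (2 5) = (0 2) (1 6 3 5 4) 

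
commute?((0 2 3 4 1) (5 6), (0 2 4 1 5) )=no:(0 2 3 4 1) (5 6)*(0 2 4 1 5)=(0 4 5 6) (1 2 3), (0 2 4 1 5)*(0 2 3 4 1) (5 6)=(0 3 4) (1 6 5 2) 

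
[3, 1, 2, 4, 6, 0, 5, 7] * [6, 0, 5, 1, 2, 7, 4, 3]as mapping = [0→1, 1→0, 2→5, 3→2, 4→4, 5→6, 6→7, 7→3]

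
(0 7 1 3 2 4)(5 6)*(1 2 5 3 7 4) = (0 4)(1 7 2)(3 5 6)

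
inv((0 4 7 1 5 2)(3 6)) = (0 2 5 1 7 4)(3 6)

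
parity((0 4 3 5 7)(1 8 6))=even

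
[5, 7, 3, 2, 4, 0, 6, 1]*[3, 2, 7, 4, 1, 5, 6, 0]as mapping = [0→5, 1→0, 2→4, 3→7, 4→1, 5→3, 6→6, 7→2]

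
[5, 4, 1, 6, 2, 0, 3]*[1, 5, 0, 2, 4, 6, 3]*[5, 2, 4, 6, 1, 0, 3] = [3, 1, 0, 6, 5, 2, 4]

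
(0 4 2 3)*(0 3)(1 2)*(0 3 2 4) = (1 4)(2 3)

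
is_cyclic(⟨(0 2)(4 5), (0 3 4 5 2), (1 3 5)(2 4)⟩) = no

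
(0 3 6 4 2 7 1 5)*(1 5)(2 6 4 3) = (0 2 7 5)(3 4 6)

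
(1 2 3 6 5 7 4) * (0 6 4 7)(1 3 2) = (0 6 5)(3 4)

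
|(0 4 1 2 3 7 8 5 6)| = 9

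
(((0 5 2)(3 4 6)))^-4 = (0 2 5)(3 6 4)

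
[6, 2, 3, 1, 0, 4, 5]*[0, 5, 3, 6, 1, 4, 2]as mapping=[0→2, 1→3, 2→6, 3→5, 4→0, 5→1, 6→4]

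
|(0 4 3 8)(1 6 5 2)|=4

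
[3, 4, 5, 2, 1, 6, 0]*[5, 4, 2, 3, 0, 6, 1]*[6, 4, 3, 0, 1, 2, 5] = [0, 6, 5, 3, 1, 4, 2]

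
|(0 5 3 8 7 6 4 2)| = 8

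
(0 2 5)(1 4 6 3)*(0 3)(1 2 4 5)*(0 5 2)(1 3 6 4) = (0 1 2 3)(5 6)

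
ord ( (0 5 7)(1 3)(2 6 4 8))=12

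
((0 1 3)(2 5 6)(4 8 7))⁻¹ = (0 3 1)(2 6 5)(4 7 8)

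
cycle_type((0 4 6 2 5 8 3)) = 7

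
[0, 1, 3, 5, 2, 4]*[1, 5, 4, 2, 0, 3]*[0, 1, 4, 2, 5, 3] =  [1, 3, 4, 2, 5, 0]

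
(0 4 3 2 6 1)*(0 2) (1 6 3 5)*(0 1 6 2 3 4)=(1 3) (2 4 5 6) 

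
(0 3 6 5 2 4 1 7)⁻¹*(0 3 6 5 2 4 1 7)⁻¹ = (0 1 2 6)(3 7 4 5)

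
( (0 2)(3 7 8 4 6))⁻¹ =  (0 2)(3 6 4 8 7)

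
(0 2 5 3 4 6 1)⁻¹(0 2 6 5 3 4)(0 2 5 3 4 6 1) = (1 3 4 6 2 5)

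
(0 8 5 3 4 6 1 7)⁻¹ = (0 7 1 6 4 3 5 8)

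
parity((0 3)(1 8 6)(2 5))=even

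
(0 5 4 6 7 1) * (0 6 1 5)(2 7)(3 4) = (1 6 2 7 5 3 4)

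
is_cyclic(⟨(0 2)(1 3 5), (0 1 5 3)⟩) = no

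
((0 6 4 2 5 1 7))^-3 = (0 5 6 1 4 7 2)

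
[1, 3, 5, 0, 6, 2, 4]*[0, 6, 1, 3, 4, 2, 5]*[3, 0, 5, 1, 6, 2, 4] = [4, 1, 5, 3, 2, 0, 6] 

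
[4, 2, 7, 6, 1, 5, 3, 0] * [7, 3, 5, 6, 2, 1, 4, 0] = [2, 5, 0, 4, 3, 1, 6, 7] 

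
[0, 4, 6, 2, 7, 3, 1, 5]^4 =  [0, 3, 7, 4, 2, 1, 5, 6]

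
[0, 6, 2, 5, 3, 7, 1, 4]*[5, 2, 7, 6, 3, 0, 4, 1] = [5, 4, 7, 0, 6, 1, 2, 3]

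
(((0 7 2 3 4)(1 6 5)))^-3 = (0 2 4 7 3)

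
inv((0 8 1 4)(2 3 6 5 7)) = (0 4 1 8)(2 7 5 6 3)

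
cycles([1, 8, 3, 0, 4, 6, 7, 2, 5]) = (0 1 8 5 6 7 2 3) 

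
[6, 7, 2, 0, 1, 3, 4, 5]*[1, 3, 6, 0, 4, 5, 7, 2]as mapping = [0→7, 1→2, 2→6, 3→1, 4→3, 5→0, 6→4, 7→5]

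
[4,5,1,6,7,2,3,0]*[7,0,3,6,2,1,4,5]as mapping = [0→2,1→1,2→0,3→4,4→5,5→3,6→6,7→7]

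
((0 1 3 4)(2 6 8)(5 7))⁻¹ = (0 4 3 1)(2 8 6)(5 7)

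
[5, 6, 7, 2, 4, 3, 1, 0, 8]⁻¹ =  [7, 6, 3, 5, 4, 0, 1, 2, 8]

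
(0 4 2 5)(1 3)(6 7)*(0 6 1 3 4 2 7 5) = (0 2)(1 4 7)(5 6)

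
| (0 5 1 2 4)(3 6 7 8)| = 20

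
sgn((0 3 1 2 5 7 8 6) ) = -1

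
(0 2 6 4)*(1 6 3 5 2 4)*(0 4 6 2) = (0 6 1 2 3 5)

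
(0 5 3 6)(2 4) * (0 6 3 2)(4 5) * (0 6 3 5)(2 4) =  (0 2)(3 5 4 6)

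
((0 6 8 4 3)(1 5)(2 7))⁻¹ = (0 3 4 8 6)(1 5)(2 7)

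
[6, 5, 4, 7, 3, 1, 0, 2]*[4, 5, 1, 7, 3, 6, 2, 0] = [2, 6, 3, 0, 7, 5, 4, 1]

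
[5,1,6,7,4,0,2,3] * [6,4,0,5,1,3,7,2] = [3,4,7,2,1,6,0,5]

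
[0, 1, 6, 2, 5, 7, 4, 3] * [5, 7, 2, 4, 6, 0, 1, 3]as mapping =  [0→5, 1→7, 2→1, 3→2, 4→0, 5→3, 6→6, 7→4]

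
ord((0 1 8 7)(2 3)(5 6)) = 4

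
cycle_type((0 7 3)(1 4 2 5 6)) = 3.5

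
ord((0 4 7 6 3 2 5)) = 7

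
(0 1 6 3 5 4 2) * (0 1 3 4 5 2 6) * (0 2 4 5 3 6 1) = (0 6 5 3 4 1 2)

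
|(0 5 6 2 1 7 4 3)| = 8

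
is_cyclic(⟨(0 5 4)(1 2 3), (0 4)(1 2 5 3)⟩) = no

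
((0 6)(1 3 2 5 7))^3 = (0 6)(1 5 3 7 2)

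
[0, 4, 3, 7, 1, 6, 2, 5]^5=[0, 4, 2, 3, 1, 5, 6, 7]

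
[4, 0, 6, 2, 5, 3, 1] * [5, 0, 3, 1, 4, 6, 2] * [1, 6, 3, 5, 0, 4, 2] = [0, 4, 3, 5, 2, 6, 1]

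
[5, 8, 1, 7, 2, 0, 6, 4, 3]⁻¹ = [5, 2, 4, 8, 7, 0, 6, 3, 1]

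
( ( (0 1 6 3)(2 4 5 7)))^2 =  (0 6)(1 3)(2 5)(4 7)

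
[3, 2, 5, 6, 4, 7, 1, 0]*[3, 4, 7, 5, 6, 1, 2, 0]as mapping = [0→5, 1→7, 2→1, 3→2, 4→6, 5→0, 6→4, 7→3]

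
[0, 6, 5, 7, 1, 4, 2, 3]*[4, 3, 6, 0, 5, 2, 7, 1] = [4, 7, 2, 1, 3, 5, 6, 0]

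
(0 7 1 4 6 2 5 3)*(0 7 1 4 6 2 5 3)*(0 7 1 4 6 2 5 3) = (0 4 5 7 6 3 1 2)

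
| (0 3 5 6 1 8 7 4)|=8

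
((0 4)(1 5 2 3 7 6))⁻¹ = (0 4)(1 6 7 3 2 5)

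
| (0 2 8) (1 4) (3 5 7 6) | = 12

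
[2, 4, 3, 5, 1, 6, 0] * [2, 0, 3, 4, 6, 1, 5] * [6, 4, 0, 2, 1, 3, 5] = [2, 5, 1, 4, 6, 3, 0]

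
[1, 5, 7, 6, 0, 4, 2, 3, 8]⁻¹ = [4, 0, 6, 7, 5, 1, 3, 2, 8]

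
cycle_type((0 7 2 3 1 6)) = 6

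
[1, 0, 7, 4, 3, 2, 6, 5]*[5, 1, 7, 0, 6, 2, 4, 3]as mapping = [0→1, 1→5, 2→3, 3→6, 4→0, 5→7, 6→4, 7→2]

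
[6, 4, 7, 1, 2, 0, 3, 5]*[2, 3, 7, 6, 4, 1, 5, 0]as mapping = [0→5, 1→4, 2→0, 3→3, 4→7, 5→2, 6→6, 7→1]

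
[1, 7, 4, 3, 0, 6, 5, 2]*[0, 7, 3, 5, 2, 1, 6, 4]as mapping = [0→7, 1→4, 2→2, 3→5, 4→0, 5→6, 6→1, 7→3]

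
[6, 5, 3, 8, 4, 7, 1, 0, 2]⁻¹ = [7, 6, 8, 2, 4, 1, 0, 5, 3]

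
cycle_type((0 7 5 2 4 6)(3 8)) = 2.6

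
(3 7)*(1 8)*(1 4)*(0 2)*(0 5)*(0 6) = (0 2 5 6)(1 8 4)(3 7)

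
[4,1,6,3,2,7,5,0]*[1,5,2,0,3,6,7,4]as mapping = [0→3,1→5,2→7,3→0,4→2,5→4,6→6,7→1]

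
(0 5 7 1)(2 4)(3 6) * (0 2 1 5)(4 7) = (1 2 7 5 4)(3 6)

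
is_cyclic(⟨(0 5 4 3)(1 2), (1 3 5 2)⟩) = no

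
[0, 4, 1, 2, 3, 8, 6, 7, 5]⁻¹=[0, 2, 3, 4, 1, 8, 6, 7, 5]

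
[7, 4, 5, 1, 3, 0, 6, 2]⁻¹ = [5, 3, 7, 4, 1, 2, 6, 0]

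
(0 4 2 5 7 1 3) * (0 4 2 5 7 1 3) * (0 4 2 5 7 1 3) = (0 5 3 2 1 4 7)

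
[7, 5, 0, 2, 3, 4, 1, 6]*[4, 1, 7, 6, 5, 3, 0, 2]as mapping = [0→2, 1→3, 2→4, 3→7, 4→6, 5→5, 6→1, 7→0]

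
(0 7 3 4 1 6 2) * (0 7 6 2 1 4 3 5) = (0 6 1 2 7 5)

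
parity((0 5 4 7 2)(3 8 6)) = even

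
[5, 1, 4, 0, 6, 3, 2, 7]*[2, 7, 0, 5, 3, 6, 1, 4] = [6, 7, 3, 2, 1, 5, 0, 4]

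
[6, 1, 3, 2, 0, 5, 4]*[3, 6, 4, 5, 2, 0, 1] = [1, 6, 5, 4, 3, 0, 2]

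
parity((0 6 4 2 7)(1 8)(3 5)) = even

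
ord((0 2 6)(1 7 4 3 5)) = 15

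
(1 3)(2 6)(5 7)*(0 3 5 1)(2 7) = (0 3)(1 5 2 6 7)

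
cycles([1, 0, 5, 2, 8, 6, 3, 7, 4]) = (0 1)(2 5 6 3)(4 8)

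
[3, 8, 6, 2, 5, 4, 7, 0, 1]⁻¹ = [7, 8, 3, 0, 5, 4, 2, 6, 1]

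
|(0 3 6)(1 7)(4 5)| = 6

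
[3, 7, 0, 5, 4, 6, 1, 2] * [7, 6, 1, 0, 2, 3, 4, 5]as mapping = [0→0, 1→5, 2→7, 3→3, 4→2, 5→4, 6→6, 7→1]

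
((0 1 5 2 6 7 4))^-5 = (0 5 6 4 1 2 7)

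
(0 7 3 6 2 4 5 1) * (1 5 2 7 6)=(0 6 7 3 1)(2 4)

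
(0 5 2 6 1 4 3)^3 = (0 6 3 2 4 5 1)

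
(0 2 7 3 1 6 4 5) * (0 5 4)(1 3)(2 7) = (0 7 1 6)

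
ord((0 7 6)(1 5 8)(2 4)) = 6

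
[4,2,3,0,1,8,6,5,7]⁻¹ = [3,4,1,2,0,7,6,8,5]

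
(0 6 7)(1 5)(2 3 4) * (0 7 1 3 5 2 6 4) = (0 4 6 1 2 5 3)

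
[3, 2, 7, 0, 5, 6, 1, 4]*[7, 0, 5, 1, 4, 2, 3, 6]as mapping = [0→1, 1→5, 2→6, 3→7, 4→2, 5→3, 6→0, 7→4]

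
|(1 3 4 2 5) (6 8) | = 10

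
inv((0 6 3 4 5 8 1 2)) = (0 2 1 8 5 4 3 6)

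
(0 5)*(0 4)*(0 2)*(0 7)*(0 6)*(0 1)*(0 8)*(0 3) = (0 5 4 2 7 6 1 8 3)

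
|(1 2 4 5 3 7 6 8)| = 8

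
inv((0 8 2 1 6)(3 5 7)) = (0 6 1 2 8)(3 7 5)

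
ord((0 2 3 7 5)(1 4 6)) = 15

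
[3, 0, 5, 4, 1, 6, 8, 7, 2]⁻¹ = [1, 4, 8, 0, 3, 2, 5, 7, 6]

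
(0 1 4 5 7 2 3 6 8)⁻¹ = (0 8 6 3 2 7 5 4 1)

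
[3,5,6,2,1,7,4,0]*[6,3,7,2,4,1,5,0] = [2,1,5,7,3,0,4,6]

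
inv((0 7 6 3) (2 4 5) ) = (0 3 6 7) (2 5 4) 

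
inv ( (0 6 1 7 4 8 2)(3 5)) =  (0 2 8 4 7 1 6)(3 5)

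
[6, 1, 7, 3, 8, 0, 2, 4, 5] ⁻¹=[5, 1, 6, 3, 7, 8, 0, 2, 4] 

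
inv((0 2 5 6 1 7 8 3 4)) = (0 4 3 8 7 1 6 5 2)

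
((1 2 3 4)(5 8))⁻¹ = (1 4 3 2)(5 8)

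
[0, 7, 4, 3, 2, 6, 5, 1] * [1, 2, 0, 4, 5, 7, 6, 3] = [1, 3, 5, 4, 0, 6, 7, 2]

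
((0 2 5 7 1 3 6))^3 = (0 7 6 5 3 2 1)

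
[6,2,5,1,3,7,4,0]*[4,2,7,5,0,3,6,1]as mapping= [0→6,1→7,2→3,3→2,4→5,5→1,6→0,7→4]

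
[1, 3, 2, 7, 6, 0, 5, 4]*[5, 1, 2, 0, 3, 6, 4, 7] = [1, 0, 2, 7, 4, 5, 6, 3]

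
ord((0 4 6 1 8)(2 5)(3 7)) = 10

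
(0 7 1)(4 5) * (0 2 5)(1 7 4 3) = (0 4)(1 2 5 3)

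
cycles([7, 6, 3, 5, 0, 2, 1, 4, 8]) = (0 7 4)(1 6)(2 3 5)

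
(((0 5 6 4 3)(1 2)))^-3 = (0 6 3 5 4)(1 2)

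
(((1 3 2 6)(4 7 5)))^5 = (1 3 2 6)(4 5 7)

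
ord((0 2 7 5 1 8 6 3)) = 8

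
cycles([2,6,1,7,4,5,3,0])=(0 2 1 6 3 7) 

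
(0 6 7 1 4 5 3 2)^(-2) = (0 3 4 7)(1 6 2 5)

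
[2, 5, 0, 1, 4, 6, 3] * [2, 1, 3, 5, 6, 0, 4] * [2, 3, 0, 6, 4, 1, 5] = [6, 2, 0, 3, 5, 4, 1]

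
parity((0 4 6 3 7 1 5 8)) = odd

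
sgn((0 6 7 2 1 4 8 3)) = -1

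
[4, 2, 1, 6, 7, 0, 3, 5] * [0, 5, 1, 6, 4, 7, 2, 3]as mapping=[0→4, 1→1, 2→5, 3→2, 4→3, 5→0, 6→6, 7→7]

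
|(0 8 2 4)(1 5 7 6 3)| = 20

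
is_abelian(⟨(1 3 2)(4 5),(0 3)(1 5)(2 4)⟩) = no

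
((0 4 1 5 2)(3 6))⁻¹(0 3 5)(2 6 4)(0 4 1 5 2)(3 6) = (0 3 1)(2 4 6)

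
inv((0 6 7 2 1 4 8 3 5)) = (0 5 3 8 4 1 2 7 6)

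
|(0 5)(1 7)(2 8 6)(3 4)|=6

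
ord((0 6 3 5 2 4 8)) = 7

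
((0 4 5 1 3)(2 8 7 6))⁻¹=(0 3 1 5 4)(2 6 7 8)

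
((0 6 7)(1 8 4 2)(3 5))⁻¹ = (0 7 6)(1 2 4 8)(3 5)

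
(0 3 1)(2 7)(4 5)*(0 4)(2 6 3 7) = (0 7 6 3 1 4 5)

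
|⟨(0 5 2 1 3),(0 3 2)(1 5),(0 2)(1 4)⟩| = 720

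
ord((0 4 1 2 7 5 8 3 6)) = 9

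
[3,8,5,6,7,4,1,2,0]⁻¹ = [8,6,7,0,5,2,3,4,1]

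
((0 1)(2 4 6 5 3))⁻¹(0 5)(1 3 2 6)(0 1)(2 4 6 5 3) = (0 2 4 5)(1 3)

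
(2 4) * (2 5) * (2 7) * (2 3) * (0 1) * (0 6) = (0 1 6)(2 4 5 7 3)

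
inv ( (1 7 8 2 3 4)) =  (1 4 3 2 8 7)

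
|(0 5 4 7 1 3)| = 6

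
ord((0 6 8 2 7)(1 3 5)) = 15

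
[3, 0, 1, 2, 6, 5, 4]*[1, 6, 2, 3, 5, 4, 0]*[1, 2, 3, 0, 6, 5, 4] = [0, 2, 4, 3, 1, 6, 5] 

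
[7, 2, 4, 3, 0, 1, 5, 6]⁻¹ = [4, 5, 1, 3, 2, 6, 7, 0]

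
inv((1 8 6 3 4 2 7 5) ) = (1 5 7 2 4 3 6 8) 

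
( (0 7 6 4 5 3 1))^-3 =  (0 5 7 3 6 1 4)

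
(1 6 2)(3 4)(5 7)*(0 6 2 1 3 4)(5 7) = (0 6 1 2 3)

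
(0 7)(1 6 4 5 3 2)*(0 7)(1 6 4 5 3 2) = (1 4 3)(2 6 5)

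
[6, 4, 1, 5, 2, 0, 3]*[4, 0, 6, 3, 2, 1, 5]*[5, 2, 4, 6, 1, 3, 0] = [3, 4, 5, 2, 0, 1, 6]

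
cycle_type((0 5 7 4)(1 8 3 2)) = 4^2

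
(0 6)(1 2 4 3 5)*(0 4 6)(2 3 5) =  (1 3 2 6 4 5)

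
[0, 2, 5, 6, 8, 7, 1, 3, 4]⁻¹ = [0, 6, 1, 7, 8, 2, 3, 5, 4]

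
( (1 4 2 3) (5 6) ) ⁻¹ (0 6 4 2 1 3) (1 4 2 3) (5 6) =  (0 5 2 3 4 1) 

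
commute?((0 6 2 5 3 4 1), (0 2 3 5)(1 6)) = no:(0 6 2 5 3 4 1) * (0 2 3 5)(1 6) = (0 1 2)(3 4 6), (0 2 3 5)(1 6) * (0 6 2 5 3 4 1) = (0 5 6)(1 2 4)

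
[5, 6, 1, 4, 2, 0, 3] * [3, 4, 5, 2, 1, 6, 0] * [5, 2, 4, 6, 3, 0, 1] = [1, 5, 3, 2, 0, 6, 4]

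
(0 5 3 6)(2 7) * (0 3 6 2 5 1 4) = (0 1 4)(2 7 5 6 3)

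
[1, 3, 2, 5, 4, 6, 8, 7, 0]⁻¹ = [8, 0, 2, 1, 4, 3, 5, 7, 6]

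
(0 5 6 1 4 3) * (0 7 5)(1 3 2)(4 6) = (1 6 3 7 5 4 2)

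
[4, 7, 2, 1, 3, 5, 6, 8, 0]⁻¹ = [8, 3, 2, 4, 0, 5, 6, 1, 7]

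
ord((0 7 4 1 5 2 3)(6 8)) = 14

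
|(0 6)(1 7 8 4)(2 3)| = 4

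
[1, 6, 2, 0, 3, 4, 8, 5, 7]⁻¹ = [3, 0, 2, 4, 5, 7, 1, 8, 6]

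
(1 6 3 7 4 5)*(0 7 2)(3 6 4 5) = (0 7 5 1 4 3 2)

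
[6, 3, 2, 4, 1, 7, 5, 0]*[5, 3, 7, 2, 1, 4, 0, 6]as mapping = [0→0, 1→2, 2→7, 3→1, 4→3, 5→6, 6→4, 7→5]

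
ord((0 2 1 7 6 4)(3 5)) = 6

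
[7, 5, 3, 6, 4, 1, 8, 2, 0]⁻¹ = [8, 5, 7, 2, 4, 1, 3, 0, 6]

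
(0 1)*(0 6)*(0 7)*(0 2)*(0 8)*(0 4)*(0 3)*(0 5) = (0 1 6 7 2 8 4 3 5)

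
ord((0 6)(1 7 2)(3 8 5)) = 6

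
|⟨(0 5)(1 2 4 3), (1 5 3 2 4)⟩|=360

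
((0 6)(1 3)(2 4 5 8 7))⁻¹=(0 6)(1 3)(2 7 8 5 4)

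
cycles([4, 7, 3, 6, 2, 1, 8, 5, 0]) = (0 4 2 3 6 8)(1 7 5)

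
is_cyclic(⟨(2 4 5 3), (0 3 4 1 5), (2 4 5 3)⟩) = no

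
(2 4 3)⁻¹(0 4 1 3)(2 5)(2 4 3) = (0 3 1 2)(4 5)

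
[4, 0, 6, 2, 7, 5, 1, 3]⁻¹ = [1, 6, 3, 7, 0, 5, 2, 4]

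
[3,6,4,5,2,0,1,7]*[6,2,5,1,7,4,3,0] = [1,3,7,4,5,6,2,0]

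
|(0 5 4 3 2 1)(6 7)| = 6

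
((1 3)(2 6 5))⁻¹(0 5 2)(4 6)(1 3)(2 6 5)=(0 2 6)(4 5)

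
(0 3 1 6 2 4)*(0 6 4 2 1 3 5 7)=(0 5 7)(1 4 6)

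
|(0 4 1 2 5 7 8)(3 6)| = 14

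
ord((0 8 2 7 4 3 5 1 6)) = 9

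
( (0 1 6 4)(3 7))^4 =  ()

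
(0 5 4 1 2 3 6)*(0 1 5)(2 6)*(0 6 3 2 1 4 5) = (0 6 4)(1 3)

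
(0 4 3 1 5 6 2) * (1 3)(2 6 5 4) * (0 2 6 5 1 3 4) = (0 6 5 1)(3 4)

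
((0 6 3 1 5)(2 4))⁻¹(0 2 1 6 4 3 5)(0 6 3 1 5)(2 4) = (0 6 4 5 3 2 1)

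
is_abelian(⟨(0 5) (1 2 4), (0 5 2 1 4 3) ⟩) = no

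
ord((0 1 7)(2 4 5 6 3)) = 15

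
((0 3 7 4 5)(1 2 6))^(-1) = (0 5 4 7 3)(1 6 2)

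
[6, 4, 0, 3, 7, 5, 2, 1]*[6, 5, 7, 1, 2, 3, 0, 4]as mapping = [0→0, 1→2, 2→6, 3→1, 4→4, 5→3, 6→7, 7→5]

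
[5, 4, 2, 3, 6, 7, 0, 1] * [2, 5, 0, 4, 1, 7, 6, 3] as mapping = [0→7, 1→1, 2→0, 3→4, 4→6, 5→3, 6→2, 7→5] 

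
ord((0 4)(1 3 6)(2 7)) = 6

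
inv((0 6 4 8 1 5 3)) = (0 3 5 1 8 4 6)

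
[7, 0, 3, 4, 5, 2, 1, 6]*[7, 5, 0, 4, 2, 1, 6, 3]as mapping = [0→3, 1→7, 2→4, 3→2, 4→1, 5→0, 6→5, 7→6]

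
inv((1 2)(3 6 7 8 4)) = (1 2)(3 4 8 7 6)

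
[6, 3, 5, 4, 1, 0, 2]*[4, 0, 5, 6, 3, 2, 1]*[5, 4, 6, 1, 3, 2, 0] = [4, 0, 6, 1, 5, 3, 2]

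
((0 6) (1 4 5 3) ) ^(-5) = (0 6) (1 3 5 4) 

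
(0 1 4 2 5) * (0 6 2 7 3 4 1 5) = (0 5 6 2)(3 4 7)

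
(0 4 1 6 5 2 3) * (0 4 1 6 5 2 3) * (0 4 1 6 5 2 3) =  (0 6 3 1 2 4 5)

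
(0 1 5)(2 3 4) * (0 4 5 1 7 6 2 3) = (0 7 6 2)(3 5 4)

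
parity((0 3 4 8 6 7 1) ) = even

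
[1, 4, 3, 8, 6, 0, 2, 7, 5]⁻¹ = [5, 0, 6, 2, 1, 8, 4, 7, 3]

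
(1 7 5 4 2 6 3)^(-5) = (1 5 2 3 7 4 6)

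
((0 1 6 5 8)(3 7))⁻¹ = (0 8 5 6 1)(3 7)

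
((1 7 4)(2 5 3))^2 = (1 4 7)(2 3 5)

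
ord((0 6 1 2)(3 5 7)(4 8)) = 12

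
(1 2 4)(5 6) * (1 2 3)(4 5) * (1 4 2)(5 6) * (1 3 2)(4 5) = (1 2 6)(3 5 4)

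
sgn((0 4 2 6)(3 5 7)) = -1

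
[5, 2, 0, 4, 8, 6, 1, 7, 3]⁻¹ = [2, 6, 1, 8, 3, 0, 5, 7, 4]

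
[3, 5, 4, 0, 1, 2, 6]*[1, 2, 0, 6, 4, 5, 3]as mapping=[0→6, 1→5, 2→4, 3→1, 4→2, 5→0, 6→3]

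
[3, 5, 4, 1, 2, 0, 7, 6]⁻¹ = [5, 3, 4, 0, 2, 1, 7, 6]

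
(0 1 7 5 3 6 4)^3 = (0 5 4 7 6 1 3)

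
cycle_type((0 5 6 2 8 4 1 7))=8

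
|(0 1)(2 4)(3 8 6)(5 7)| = 6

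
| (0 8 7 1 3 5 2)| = 7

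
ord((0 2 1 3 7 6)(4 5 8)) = 6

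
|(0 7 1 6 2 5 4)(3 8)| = 14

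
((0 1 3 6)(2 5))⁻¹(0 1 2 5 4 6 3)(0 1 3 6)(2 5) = (0 6 1 3 5 2 4)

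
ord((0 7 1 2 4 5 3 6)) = 8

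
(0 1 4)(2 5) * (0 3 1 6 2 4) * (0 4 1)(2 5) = (0 6 5 1 4 3)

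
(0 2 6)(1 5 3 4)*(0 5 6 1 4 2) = (1 6 5 3 2)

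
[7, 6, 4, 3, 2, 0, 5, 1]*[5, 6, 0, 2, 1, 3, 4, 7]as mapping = [0→7, 1→4, 2→1, 3→2, 4→0, 5→5, 6→3, 7→6]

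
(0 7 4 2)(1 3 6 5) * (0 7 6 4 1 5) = (0 6)(1 3 4 2 7)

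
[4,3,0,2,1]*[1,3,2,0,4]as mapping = [0→4,1→0,2→1,3→2,4→3]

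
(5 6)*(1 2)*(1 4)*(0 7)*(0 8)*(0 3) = (0 7 8 3) (1 2 4) (5 6) 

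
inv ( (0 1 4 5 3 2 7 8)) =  (0 8 7 2 3 5 4 1)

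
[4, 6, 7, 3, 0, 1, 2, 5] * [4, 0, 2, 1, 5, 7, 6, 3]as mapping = [0→5, 1→6, 2→3, 3→1, 4→4, 5→0, 6→2, 7→7]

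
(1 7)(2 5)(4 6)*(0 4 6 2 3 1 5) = (0 4 2)(1 7 5 3)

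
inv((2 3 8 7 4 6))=(2 6 4 7 8 3)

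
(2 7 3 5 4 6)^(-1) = (2 6 4 5 3 7)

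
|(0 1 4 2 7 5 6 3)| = 8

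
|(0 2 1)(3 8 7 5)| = 12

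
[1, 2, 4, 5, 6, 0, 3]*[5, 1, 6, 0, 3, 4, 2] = [1, 6, 3, 4, 2, 5, 0]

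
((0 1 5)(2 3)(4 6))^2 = (0 5 1)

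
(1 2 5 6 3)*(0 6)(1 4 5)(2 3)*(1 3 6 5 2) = (0 5)(1 6)(2 3 4)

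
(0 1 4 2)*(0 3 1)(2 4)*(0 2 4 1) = (0 2 3)(1 4)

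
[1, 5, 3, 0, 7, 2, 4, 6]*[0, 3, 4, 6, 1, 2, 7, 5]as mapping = [0→3, 1→2, 2→6, 3→0, 4→5, 5→4, 6→1, 7→7]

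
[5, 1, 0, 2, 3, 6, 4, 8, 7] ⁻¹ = [2, 1, 3, 4, 6, 0, 5, 8, 7] 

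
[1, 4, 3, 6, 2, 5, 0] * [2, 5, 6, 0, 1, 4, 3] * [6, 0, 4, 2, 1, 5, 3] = [5, 0, 6, 2, 3, 1, 4]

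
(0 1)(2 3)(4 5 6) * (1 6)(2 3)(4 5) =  (0 6 5 1)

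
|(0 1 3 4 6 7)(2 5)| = 6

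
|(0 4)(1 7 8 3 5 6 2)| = 14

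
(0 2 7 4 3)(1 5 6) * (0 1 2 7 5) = (0 7 4 3 1)(2 5 6)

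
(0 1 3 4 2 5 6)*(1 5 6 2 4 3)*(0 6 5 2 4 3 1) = (0 2 5 4 3 1)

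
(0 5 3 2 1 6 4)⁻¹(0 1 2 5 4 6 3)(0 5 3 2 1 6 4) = (0 4 2 5 6 1 3)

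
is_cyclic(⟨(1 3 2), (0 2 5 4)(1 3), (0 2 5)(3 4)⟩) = no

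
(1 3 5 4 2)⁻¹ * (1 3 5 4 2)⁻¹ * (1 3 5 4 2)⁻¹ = (1 5 2 3 4)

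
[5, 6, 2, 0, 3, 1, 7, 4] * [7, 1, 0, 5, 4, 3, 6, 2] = [3, 6, 0, 7, 5, 1, 2, 4]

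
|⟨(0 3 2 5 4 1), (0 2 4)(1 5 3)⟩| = 18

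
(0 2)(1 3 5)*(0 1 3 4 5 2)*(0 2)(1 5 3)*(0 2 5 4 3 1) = (0 5)(1 3 2 4)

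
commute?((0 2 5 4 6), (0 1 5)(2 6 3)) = no:(0 2 5 4 6) * (0 1 5)(2 6 3) = (0 6 1 5 4 3 2), (0 1 5)(2 6 3) * (0 2 5 4 6) = (0 1 4 6 3 5 2)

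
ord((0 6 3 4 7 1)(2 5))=6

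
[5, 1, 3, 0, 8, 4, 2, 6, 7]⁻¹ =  [3, 1, 6, 2, 5, 0, 7, 8, 4]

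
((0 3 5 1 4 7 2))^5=(0 7 1 3 2 4 5)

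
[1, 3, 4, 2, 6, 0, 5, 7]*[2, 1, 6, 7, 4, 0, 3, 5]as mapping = [0→1, 1→7, 2→4, 3→6, 4→3, 5→2, 6→0, 7→5]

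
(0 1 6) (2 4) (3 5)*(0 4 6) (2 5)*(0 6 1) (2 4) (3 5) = (1 6 2) (3 4) 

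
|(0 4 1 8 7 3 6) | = 7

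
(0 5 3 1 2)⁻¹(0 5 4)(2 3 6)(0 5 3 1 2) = (0 1 6)(3 4 5)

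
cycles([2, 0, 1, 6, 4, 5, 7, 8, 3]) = (0 2 1)(3 6 7 8)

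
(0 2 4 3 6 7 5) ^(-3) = (0 6 2 7 4 5 3) 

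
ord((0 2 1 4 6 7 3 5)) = 8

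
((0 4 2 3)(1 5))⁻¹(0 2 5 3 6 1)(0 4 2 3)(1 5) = (0 6 5 4 3 1)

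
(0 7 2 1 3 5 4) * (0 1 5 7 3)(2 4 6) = (0 3 7 4 1)(2 5 6)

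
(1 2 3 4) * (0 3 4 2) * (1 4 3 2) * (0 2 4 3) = (0 4 3 1 2)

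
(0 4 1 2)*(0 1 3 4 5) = (0 5)(1 2)(3 4)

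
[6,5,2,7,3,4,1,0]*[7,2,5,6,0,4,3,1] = [3,4,5,1,6,0,2,7]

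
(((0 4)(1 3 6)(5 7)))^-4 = (1 6 3)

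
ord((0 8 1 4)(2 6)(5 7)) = 4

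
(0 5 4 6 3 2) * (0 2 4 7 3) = (0 5 7 3 4 6)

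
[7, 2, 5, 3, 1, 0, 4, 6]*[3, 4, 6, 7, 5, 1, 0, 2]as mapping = [0→2, 1→6, 2→1, 3→7, 4→4, 5→3, 6→5, 7→0]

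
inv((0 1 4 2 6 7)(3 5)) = (0 7 6 2 4 1)(3 5)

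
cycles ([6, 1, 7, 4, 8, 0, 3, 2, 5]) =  (0 6 3 4 8 5)(2 7)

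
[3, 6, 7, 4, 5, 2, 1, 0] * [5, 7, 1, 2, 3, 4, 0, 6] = [2, 0, 6, 3, 4, 1, 7, 5]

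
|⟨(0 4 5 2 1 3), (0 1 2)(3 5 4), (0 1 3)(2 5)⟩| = 720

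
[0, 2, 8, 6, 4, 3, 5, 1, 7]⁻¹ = [0, 7, 1, 5, 4, 6, 3, 8, 2]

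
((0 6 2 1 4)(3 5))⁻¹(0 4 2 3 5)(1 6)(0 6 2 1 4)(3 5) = (0 1 5 3 6)(2 4)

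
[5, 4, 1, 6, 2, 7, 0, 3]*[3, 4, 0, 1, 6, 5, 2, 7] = [5, 6, 4, 2, 0, 7, 3, 1]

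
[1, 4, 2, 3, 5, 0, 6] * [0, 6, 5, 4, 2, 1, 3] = [6, 2, 5, 4, 1, 0, 3]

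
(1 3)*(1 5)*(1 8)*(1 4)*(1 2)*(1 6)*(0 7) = (0 7) (1 3 5 8 4 2 6) 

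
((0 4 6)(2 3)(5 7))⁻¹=(0 6 4)(2 3)(5 7)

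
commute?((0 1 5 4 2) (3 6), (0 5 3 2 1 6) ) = no:(0 1 5 4 2) (3 6) * (0 5 3 2 1 6) = (0 6 2 5 4 1 3), (0 5 3 2 1 6) * (0 1 5 4 2) (3 6) = (0 4 2 5 6 1 3) 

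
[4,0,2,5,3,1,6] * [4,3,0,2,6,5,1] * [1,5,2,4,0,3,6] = [6,0,1,3,2,4,5] 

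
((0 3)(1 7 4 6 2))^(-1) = (0 3)(1 2 6 4 7)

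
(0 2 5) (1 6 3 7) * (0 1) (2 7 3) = (0 7) (1 6 2 5) 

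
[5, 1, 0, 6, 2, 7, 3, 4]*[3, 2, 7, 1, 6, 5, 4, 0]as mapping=[0→5, 1→2, 2→3, 3→4, 4→7, 5→0, 6→1, 7→6]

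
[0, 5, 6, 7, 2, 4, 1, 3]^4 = [0, 6, 4, 3, 5, 1, 2, 7]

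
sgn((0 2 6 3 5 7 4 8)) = -1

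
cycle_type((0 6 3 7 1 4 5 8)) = 8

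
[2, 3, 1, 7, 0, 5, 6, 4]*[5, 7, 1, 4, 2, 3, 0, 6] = [1, 4, 7, 6, 5, 3, 0, 2]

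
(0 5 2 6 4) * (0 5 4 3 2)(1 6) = (0 4 5)(1 6 3 2)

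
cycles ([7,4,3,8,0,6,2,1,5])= (0 7 1 4)(2 3 8 5 6)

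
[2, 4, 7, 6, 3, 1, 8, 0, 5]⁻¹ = [7, 5, 0, 4, 1, 8, 3, 2, 6]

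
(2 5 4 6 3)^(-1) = (2 3 6 4 5)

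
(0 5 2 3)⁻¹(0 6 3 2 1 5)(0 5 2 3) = (0 3 1 2 5 6)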